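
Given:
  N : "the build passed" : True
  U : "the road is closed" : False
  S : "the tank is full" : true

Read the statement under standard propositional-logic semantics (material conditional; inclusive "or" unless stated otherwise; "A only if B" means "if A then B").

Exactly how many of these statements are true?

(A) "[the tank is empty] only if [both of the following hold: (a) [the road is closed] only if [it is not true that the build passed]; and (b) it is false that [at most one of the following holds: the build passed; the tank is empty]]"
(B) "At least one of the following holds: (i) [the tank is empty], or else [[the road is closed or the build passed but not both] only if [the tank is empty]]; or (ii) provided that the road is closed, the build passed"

2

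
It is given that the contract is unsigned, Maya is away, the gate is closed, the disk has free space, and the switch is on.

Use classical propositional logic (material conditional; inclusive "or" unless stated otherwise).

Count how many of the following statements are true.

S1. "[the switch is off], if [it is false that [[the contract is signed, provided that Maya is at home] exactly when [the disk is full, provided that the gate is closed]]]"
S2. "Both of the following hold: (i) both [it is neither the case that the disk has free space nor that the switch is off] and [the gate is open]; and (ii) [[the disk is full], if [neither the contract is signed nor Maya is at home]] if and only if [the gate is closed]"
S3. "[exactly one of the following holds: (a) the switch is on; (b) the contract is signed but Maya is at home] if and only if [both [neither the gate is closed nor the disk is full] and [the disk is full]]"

0

Let Q = "Maya is at home" (False), P = "the contract is signed" (False), R = "the gate is open" (False), S = "the disk is full" (False), U = "the switch is on" (True).

S1: Formalization: not ((Q -> P) iff (not R -> S)) -> not U

Q -> P = False -> False = True
not R = not False = True
not R -> S = True -> False = False
(Q -> P) iff (not R -> S) = True iff False = False
not ((Q -> P) iff (not R -> S)) = not False = True
not U = not True = False
not ((Q -> P) iff (not R -> S)) -> not U = True -> False = False
So S1 is false.

S2: This is ((not S nor not U) and R) and (((P nor Q) -> S) iff not R).

not S = not False = True
not U = not True = False
not S nor not U = True nor False = False
(not S nor not U) and R = False and False = False
P nor Q = False nor False = True
(P nor Q) -> S = True -> False = False
not R = not False = True
((P nor Q) -> S) iff not R = False iff True = False
((not S nor not U) and R) and (((P nor Q) -> S) iff not R) = False and False = False
Hence S2 is false.

S3: Parsed as (U xor (P and Q)) iff ((not R nor S) and S)

P and Q = False and False = False
U xor (P and Q) = True xor False = True
not R = not False = True
not R nor S = True nor False = False
(not R nor S) and S = False and False = False
(U xor (P and Q)) iff ((not R nor S) and S) = True iff False = False
So S3 is false.

0 of the 3 statements are true (none).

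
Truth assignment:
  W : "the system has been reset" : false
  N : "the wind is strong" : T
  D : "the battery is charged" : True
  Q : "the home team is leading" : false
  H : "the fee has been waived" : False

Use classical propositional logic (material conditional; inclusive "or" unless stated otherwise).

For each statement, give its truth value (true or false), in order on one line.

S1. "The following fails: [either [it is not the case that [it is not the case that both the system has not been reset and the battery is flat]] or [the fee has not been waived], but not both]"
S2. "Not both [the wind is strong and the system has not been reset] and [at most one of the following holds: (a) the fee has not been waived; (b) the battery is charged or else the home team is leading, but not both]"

S1: This is ¬(¬(¬W ↑ ¬D) ⊕ ¬H).

¬W = ¬F = T
¬D = ¬T = F
¬W ↑ ¬D = T ↑ F = T
¬(¬W ↑ ¬D) = ¬T = F
¬H = ¬F = T
¬(¬W ↑ ¬D) ⊕ ¬H = F ⊕ T = T
¬(¬(¬W ↑ ¬D) ⊕ ¬H) = ¬T = F
Hence S1 is false.

S2: Formalization: (N ∧ ¬W) ↑ (¬H ↑ (D ⊕ Q))

¬W = ¬F = T
N ∧ ¬W = T ∧ T = T
¬H = ¬F = T
D ⊕ Q = T ⊕ F = T
¬H ↑ (D ⊕ Q) = T ↑ T = F
(N ∧ ¬W) ↑ (¬H ↑ (D ⊕ Q)) = T ↑ F = T
So S2 is true.

S1 F / S2 T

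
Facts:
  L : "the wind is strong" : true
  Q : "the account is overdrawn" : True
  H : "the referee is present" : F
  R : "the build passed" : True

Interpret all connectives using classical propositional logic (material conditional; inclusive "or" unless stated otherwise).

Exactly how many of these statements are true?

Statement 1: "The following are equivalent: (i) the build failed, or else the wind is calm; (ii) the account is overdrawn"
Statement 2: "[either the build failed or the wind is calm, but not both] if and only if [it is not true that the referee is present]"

Statement 1: This is (~R | ~L) <-> Q.

~R = ~T = F
~L = ~T = F
~R | ~L = F | F = F
(~R | ~L) <-> Q = F <-> T = F
Thus Statement 1 is false.

Statement 2: Parsed as (~R xor ~L) <-> ~H

~R = ~T = F
~L = ~T = F
~R xor ~L = F xor F = F
~H = ~F = T
(~R xor ~L) <-> ~H = F <-> T = F
Hence Statement 2 is false.

True statements: 0 (none).

0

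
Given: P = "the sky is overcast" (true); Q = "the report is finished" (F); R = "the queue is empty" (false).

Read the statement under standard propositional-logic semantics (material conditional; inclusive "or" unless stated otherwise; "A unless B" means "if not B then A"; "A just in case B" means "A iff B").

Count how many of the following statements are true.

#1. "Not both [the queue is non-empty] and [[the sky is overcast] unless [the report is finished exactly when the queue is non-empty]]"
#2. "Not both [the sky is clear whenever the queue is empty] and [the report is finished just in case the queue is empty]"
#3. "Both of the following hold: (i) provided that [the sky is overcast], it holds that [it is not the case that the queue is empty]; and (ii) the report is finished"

#1: Parsed as ¬R ↑ (P ∨ (Q ↔ ¬R))

¬R = ¬F = T
¬R = ¬F = T
Q ↔ ¬R = F ↔ T = F
P ∨ (Q ↔ ¬R) = T ∨ F = T
¬R ↑ (P ∨ (Q ↔ ¬R)) = T ↑ T = F
So #1 is false.

#2: This is (R → ¬P) ↑ (Q ↔ R).

¬P = ¬T = F
R → ¬P = F → F = T
Q ↔ R = F ↔ F = T
(R → ¬P) ↑ (Q ↔ R) = T ↑ T = F
Hence #2 is false.

#3: Parsed as (P → ¬R) ∧ Q

¬R = ¬F = T
P → ¬R = T → T = T
(P → ¬R) ∧ Q = T ∧ F = F
Thus #3 is false.

Count: 0.

0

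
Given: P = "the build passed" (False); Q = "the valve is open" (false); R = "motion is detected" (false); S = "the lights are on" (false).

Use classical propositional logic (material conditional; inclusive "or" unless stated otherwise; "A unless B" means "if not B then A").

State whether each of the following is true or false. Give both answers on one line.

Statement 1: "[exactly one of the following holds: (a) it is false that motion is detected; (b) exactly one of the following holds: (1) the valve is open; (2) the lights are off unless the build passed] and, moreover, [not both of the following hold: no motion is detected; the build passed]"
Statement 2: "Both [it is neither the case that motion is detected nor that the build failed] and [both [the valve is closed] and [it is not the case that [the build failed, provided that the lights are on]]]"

Statement 1 F / Statement 2 F

Statement 1: In symbols: (¬R ⊕ (Q ⊕ (¬S ∨ P))) ∧ (¬R ↑ P)

¬R = ¬F = T
¬S = ¬F = T
¬S ∨ P = T ∨ F = T
Q ⊕ (¬S ∨ P) = F ⊕ T = T
¬R ⊕ (Q ⊕ (¬S ∨ P)) = T ⊕ T = F
¬R = ¬F = T
¬R ↑ P = T ↑ F = T
(¬R ⊕ (Q ⊕ (¬S ∨ P))) ∧ (¬R ↑ P) = F ∧ T = F
So Statement 1 is false.

Statement 2: This is (R ↓ ¬P) ∧ (¬Q ∧ ¬(S → ¬P)).

¬P = ¬F = T
R ↓ ¬P = F ↓ T = F
¬Q = ¬F = T
¬P = ¬F = T
S → ¬P = F → T = T
¬(S → ¬P) = ¬T = F
¬Q ∧ ¬(S → ¬P) = T ∧ F = F
(R ↓ ¬P) ∧ (¬Q ∧ ¬(S → ¬P)) = F ∧ F = F
Thus Statement 2 is false.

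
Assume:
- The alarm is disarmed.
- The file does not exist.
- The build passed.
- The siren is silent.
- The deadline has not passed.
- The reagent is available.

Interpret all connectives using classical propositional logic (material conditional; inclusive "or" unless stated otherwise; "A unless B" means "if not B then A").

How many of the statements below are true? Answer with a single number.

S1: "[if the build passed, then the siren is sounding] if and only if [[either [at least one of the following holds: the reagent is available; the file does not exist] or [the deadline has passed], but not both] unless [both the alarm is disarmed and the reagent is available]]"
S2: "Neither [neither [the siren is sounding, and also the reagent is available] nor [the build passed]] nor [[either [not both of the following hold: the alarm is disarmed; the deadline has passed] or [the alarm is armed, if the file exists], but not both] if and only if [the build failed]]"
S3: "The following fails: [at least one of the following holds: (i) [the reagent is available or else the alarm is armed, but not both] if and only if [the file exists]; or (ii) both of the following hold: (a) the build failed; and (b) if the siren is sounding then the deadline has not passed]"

Let R = "the build passed" (T), S = "the siren is sounding" (F), V = "the reagent is available" (T), Q = "the file exists" (F), U = "the deadline has passed" (F), P = "the alarm is armed" (F).

S1: In symbols: (R -> S) <-> (((V | ~Q) xor U) | (~P & V))

R -> S = T -> F = F
~Q = ~F = T
V | ~Q = T | T = T
(V | ~Q) xor U = T xor F = T
~P = ~F = T
~P & V = T & T = T
((V | ~Q) xor U) | (~P & V) = T | T = T
(R -> S) <-> (((V | ~Q) xor U) | (~P & V)) = F <-> T = F
So S1 is false.

S2: Parsed as ((S & V) nor R) nor (((~P nand U) xor (Q -> P)) <-> ~R)

S & V = F & T = F
(S & V) nor R = F nor T = F
~P = ~F = T
~P nand U = T nand F = T
Q -> P = F -> F = T
(~P nand U) xor (Q -> P) = T xor T = F
~R = ~T = F
((~P nand U) xor (Q -> P)) <-> ~R = F <-> F = T
((S & V) nor R) nor (((~P nand U) xor (Q -> P)) <-> ~R) = F nor T = F
Thus S2 is false.

S3: Parsed as ~(((V xor P) <-> Q) | (~R & (S -> ~U)))

V xor P = T xor F = T
(V xor P) <-> Q = T <-> F = F
~R = ~T = F
~U = ~F = T
S -> ~U = F -> T = T
~R & (S -> ~U) = F & T = F
((V xor P) <-> Q) | (~R & (S -> ~U)) = F | F = F
~(((V xor P) <-> Q) | (~R & (S -> ~U))) = ~F = T
Thus S3 is true.

Count: 1.

1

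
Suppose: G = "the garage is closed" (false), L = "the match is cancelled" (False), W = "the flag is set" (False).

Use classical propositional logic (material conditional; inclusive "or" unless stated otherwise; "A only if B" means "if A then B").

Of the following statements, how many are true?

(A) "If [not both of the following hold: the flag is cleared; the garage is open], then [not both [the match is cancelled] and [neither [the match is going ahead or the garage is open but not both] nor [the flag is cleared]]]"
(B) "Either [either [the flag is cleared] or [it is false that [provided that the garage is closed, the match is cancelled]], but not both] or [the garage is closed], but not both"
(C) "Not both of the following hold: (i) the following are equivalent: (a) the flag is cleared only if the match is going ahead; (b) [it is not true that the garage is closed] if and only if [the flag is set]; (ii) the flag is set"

3

(A): Formalization: (~W nand ~G) -> (L nand ((~L xor ~G) nor ~W))

~W = ~F = T
~G = ~F = T
~W nand ~G = T nand T = F
~L = ~F = T
~G = ~F = T
~L xor ~G = T xor T = F
~W = ~F = T
(~L xor ~G) nor ~W = F nor T = F
L nand ((~L xor ~G) nor ~W) = F nand F = T
(~W nand ~G) -> (L nand ((~L xor ~G) nor ~W)) = F -> T = T
Hence (A) is true.

(B): Formalization: (~W xor ~(G -> L)) xor G

~W = ~F = T
G -> L = F -> F = T
~(G -> L) = ~T = F
~W xor ~(G -> L) = T xor F = T
(~W xor ~(G -> L)) xor G = T xor F = T
Thus (B) is true.

(C): Parsed as ((~W -> ~L) <-> (~G <-> W)) nand W

~W = ~F = T
~L = ~F = T
~W -> ~L = T -> T = T
~G = ~F = T
~G <-> W = T <-> F = F
(~W -> ~L) <-> (~G <-> W) = T <-> F = F
((~W -> ~L) <-> (~G <-> W)) nand W = F nand F = T
Thus (C) is true.

Count: 3.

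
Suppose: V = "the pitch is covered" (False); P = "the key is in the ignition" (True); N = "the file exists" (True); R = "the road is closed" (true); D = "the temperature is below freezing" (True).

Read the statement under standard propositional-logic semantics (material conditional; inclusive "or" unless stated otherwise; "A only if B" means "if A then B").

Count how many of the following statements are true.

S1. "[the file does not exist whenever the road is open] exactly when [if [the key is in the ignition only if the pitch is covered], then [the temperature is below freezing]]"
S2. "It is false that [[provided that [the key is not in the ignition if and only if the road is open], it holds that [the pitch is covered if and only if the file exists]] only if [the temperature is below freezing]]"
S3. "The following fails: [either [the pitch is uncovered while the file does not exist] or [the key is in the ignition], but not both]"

S1: Formalization: (¬R → ¬N) ↔ ((P → V) → D)

¬R = ¬T = F
¬N = ¬T = F
¬R → ¬N = F → F = T
P → V = T → F = F
(P → V) → D = F → T = T
(¬R → ¬N) ↔ ((P → V) → D) = T ↔ T = T
Hence S1 is true.

S2: This is ¬(((¬P ↔ ¬R) → (V ↔ N)) → D).

¬P = ¬T = F
¬R = ¬T = F
¬P ↔ ¬R = F ↔ F = T
V ↔ N = F ↔ T = F
(¬P ↔ ¬R) → (V ↔ N) = T → F = F
((¬P ↔ ¬R) → (V ↔ N)) → D = F → T = T
¬(((¬P ↔ ¬R) → (V ↔ N)) → D) = ¬T = F
So S2 is false.

S3: This is ¬((¬V ∧ ¬N) ⊕ P).

¬V = ¬F = T
¬N = ¬T = F
¬V ∧ ¬N = T ∧ F = F
(¬V ∧ ¬N) ⊕ P = F ⊕ T = T
¬((¬V ∧ ¬N) ⊕ P) = ¬T = F
Hence S3 is false.

Count: 1.

1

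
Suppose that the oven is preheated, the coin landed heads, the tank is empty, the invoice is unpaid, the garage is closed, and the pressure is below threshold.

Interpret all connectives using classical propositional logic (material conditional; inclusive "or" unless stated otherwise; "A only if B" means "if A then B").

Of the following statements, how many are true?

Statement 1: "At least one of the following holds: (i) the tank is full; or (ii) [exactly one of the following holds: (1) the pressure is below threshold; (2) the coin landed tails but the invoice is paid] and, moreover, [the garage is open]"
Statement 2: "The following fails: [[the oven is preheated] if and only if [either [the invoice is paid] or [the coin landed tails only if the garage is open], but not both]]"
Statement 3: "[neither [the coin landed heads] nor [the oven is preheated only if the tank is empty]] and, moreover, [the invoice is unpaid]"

0

Let R = "the tank is full" (F), V = "the pressure is above threshold" (F), Q = "the coin landed heads" (T), S = "the invoice is paid" (F), U = "the garage is closed" (T), P = "the oven is preheated" (T).

Statement 1: Parsed as R ∨ ((¬V ⊕ (¬Q ∧ S)) ∧ ¬U)

¬V = ¬F = T
¬Q = ¬T = F
¬Q ∧ S = F ∧ F = F
¬V ⊕ (¬Q ∧ S) = T ⊕ F = T
¬U = ¬T = F
(¬V ⊕ (¬Q ∧ S)) ∧ ¬U = T ∧ F = F
R ∨ ((¬V ⊕ (¬Q ∧ S)) ∧ ¬U) = F ∨ F = F
Thus Statement 1 is false.

Statement 2: This is ¬(P ↔ (S ⊕ (¬Q → ¬U))).

¬Q = ¬T = F
¬U = ¬T = F
¬Q → ¬U = F → F = T
S ⊕ (¬Q → ¬U) = F ⊕ T = T
P ↔ (S ⊕ (¬Q → ¬U)) = T ↔ T = T
¬(P ↔ (S ⊕ (¬Q → ¬U))) = ¬T = F
Hence Statement 2 is false.

Statement 3: In symbols: (Q ↓ (P → ¬R)) ∧ ¬S

¬R = ¬F = T
P → ¬R = T → T = T
Q ↓ (P → ¬R) = T ↓ T = F
¬S = ¬F = T
(Q ↓ (P → ¬R)) ∧ ¬S = F ∧ T = F
Hence Statement 3 is false.

0 of the 3 statements are true (none).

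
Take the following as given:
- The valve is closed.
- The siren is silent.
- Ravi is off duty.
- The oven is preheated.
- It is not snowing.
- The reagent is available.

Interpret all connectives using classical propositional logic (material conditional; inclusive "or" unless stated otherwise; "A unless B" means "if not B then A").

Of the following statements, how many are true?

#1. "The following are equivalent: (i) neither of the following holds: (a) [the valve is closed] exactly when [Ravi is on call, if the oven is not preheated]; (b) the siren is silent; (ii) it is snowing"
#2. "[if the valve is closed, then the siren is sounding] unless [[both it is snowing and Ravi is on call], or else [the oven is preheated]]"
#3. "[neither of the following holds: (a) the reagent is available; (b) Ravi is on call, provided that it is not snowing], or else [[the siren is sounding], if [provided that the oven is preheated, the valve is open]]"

3

Let D = "the valve is open" (F), U = "the oven is preheated" (T), L = "Ravi is on call" (F), N = "the siren is sounding" (F), S = "it is snowing" (F), R = "the reagent is available" (T).

#1: Formalization: ((~D <-> (~U -> L)) nor ~N) <-> S

~D = ~F = T
~U = ~T = F
~U -> L = F -> F = T
~D <-> (~U -> L) = T <-> T = T
~N = ~F = T
(~D <-> (~U -> L)) nor ~N = T nor T = F
((~D <-> (~U -> L)) nor ~N) <-> S = F <-> F = T
So #1 is true.

#2: Formalization: (~D -> N) | ((S & L) | U)

~D = ~F = T
~D -> N = T -> F = F
S & L = F & F = F
(S & L) | U = F | T = T
(~D -> N) | ((S & L) | U) = F | T = T
Hence #2 is true.

#3: In symbols: (R nor (~S -> L)) | ((U -> D) -> N)

~S = ~F = T
~S -> L = T -> F = F
R nor (~S -> L) = T nor F = F
U -> D = T -> F = F
(U -> D) -> N = F -> F = T
(R nor (~S -> L)) | ((U -> D) -> N) = F | T = T
So #3 is true.

3 of the 3 statements are true (#1, #2, #3).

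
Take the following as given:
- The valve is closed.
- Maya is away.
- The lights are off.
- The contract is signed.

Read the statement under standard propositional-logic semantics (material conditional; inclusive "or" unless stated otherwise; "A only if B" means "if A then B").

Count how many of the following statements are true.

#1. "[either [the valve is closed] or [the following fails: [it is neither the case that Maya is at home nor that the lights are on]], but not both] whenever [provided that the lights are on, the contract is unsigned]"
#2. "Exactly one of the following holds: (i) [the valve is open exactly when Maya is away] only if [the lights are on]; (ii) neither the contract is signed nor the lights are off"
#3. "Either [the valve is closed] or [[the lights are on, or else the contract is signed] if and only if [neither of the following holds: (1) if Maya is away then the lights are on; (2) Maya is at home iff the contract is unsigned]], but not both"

3

Let V = "the lights are on" (F), M = "the contract is signed" (T), D = "the valve is open" (F), N = "Maya is at home" (F).

#1: Formalization: (V -> ~M) -> (~D xor ~(N nor V))

~M = ~T = F
V -> ~M = F -> F = T
~D = ~F = T
N nor V = F nor F = T
~(N nor V) = ~T = F
~D xor ~(N nor V) = T xor F = T
(V -> ~M) -> (~D xor ~(N nor V)) = T -> T = T
So #1 is true.

#2: This is ((D <-> ~N) -> V) xor (M nor ~V).

~N = ~F = T
D <-> ~N = F <-> T = F
(D <-> ~N) -> V = F -> F = T
~V = ~F = T
M nor ~V = T nor T = F
((D <-> ~N) -> V) xor (M nor ~V) = T xor F = T
Thus #2 is true.

#3: Parsed as ~D xor ((V | M) <-> ((~N -> V) nor (N <-> ~M)))

~D = ~F = T
V | M = F | T = T
~N = ~F = T
~N -> V = T -> F = F
~M = ~T = F
N <-> ~M = F <-> F = T
(~N -> V) nor (N <-> ~M) = F nor T = F
(V | M) <-> ((~N -> V) nor (N <-> ~M)) = T <-> F = F
~D xor ((V | M) <-> ((~N -> V) nor (N <-> ~M))) = T xor F = T
So #3 is true.

Count: 3.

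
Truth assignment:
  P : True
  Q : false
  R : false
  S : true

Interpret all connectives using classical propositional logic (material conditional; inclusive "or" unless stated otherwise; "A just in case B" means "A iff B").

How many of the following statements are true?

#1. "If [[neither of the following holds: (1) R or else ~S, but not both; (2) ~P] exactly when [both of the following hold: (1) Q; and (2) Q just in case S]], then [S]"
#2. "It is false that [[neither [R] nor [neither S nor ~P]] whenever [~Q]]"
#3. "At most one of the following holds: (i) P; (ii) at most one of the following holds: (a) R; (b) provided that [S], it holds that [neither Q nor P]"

1

#1: Parsed as (((R xor ~S) nor ~P) <-> (Q & (Q <-> S))) -> S

~S = ~T = F
R xor ~S = F xor F = F
~P = ~T = F
(R xor ~S) nor ~P = F nor F = T
Q <-> S = F <-> T = F
Q & (Q <-> S) = F & F = F
((R xor ~S) nor ~P) <-> (Q & (Q <-> S)) = T <-> F = F
(((R xor ~S) nor ~P) <-> (Q & (Q <-> S))) -> S = F -> T = T
So #1 is true.

#2: In symbols: ~(~Q -> (R nor (S nor ~P)))

~Q = ~F = T
~P = ~T = F
S nor ~P = T nor F = F
R nor (S nor ~P) = F nor F = T
~Q -> (R nor (S nor ~P)) = T -> T = T
~(~Q -> (R nor (S nor ~P))) = ~T = F
Thus #2 is false.

#3: Parsed as P nand (R nand (S -> (Q nor P)))

Q nor P = F nor T = F
S -> (Q nor P) = T -> F = F
R nand (S -> (Q nor P)) = F nand F = T
P nand (R nand (S -> (Q nor P))) = T nand T = F
So #3 is false.

Count: 1.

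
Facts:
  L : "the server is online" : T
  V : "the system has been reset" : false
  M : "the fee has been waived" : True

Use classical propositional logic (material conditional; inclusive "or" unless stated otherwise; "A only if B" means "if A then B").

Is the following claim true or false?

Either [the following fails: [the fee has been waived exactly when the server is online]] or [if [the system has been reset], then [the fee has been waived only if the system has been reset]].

This is ¬(M ↔ L) ∨ (V → (M → V)).

M ↔ L = T ↔ T = T
¬(M ↔ L) = ¬T = F
M → V = T → F = F
V → (M → V) = F → F = T
¬(M ↔ L) ∨ (V → (M → V)) = F ∨ T = T

True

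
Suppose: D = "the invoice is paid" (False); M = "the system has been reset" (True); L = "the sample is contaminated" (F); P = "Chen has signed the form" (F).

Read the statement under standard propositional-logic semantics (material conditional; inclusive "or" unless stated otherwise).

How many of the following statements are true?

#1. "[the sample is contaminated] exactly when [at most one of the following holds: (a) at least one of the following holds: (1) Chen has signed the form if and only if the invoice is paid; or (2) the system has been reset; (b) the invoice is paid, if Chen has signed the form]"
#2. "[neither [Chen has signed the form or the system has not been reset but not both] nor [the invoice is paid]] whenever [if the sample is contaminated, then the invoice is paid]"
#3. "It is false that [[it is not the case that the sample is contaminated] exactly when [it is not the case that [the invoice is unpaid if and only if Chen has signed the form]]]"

#1: Parsed as L iff (((P iff D) or M) nand (P -> D))

P iff D = False iff False = True
(P iff D) or M = True or True = True
P -> D = False -> False = True
((P iff D) or M) nand (P -> D) = True nand True = False
L iff (((P iff D) or M) nand (P -> D)) = False iff False = True
Thus #1 is true.

#2: This is (L -> D) -> ((P xor not M) nor D).

L -> D = False -> False = True
not M = not True = False
P xor not M = False xor False = False
(P xor not M) nor D = False nor False = True
(L -> D) -> ((P xor not M) nor D) = True -> True = True
So #2 is true.

#3: In symbols: not (not L iff not (not D iff P))

not L = not False = True
not D = not False = True
not D iff P = True iff False = False
not (not D iff P) = not False = True
not L iff not (not D iff P) = True iff True = True
not (not L iff not (not D iff P)) = not True = False
Hence #3 is false.

2 of the 3 statements are true (#1, #2).

2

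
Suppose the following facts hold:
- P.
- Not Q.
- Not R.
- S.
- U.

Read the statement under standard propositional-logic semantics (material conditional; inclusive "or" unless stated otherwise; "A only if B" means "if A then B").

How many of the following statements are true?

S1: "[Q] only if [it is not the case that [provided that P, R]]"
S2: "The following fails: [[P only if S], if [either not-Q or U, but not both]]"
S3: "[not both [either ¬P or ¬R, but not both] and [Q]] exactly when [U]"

2

S1: In symbols: Q -> not (P -> R)

P -> R = True -> False = False
not (P -> R) = not False = True
Q -> not (P -> R) = False -> True = True
Thus S1 is true.

S2: In symbols: not ((not Q xor U) -> (P -> S))

not Q = not False = True
not Q xor U = True xor True = False
P -> S = True -> True = True
(not Q xor U) -> (P -> S) = False -> True = True
not ((not Q xor U) -> (P -> S)) = not True = False
So S2 is false.

S3: Formalization: ((not P xor not R) nand Q) iff U

not P = not True = False
not R = not False = True
not P xor not R = False xor True = True
(not P xor not R) nand Q = True nand False = True
((not P xor not R) nand Q) iff U = True iff True = True
Thus S3 is true.

Count: 2.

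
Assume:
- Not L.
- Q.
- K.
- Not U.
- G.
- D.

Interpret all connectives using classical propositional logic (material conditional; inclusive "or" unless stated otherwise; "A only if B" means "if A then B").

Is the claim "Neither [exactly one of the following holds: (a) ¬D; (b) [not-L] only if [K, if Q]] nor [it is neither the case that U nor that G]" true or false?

The statement is false.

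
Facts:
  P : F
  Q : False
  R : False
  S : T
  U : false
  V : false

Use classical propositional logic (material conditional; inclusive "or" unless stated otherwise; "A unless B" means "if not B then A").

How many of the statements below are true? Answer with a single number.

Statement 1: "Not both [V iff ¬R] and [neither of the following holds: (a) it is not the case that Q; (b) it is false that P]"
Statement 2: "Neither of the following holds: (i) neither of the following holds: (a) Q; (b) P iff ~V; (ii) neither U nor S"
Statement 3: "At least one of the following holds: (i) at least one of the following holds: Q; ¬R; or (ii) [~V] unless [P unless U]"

2

Statement 1: In symbols: (V iff not R) nand (not Q nor not P)

not R = not False = True
V iff not R = False iff True = False
not Q = not False = True
not P = not False = True
not Q nor not P = True nor True = False
(V iff not R) nand (not Q nor not P) = False nand False = True
So Statement 1 is true.

Statement 2: This is (Q nor (P iff not V)) nor (U nor S).

not V = not False = True
P iff not V = False iff True = False
Q nor (P iff not V) = False nor False = True
U nor S = False nor True = False
(Q nor (P iff not V)) nor (U nor S) = True nor False = False
So Statement 2 is false.

Statement 3: In symbols: (Q or not R) or (not V or (P or U))

not R = not False = True
Q or not R = False or True = True
not V = not False = True
P or U = False or False = False
not V or (P or U) = True or False = True
(Q or not R) or (not V or (P or U)) = True or True = True
So Statement 3 is true.

2 of the 3 statements are true.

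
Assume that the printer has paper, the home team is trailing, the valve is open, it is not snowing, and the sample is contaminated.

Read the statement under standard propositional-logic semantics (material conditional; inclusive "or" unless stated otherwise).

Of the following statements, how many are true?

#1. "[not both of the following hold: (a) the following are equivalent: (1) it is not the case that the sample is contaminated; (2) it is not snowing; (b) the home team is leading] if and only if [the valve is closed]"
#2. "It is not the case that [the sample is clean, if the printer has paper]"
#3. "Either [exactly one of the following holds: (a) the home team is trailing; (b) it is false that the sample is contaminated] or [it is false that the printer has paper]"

2

Let U = "the sample is contaminated" (T), S = "it is snowing" (F), Q = "the home team is leading" (F), R = "the valve is open" (T), P = "the printer has paper" (T).

#1: This is ((¬U ↔ ¬S) ↑ Q) ↔ ¬R.

¬U = ¬T = F
¬S = ¬F = T
¬U ↔ ¬S = F ↔ T = F
(¬U ↔ ¬S) ↑ Q = F ↑ F = T
¬R = ¬T = F
((¬U ↔ ¬S) ↑ Q) ↔ ¬R = T ↔ F = F
Thus #1 is false.

#2: Formalization: ¬(P → ¬U)

¬U = ¬T = F
P → ¬U = T → F = F
¬(P → ¬U) = ¬F = T
So #2 is true.

#3: Parsed as (¬Q ⊕ ¬U) ∨ ¬P

¬Q = ¬F = T
¬U = ¬T = F
¬Q ⊕ ¬U = T ⊕ F = T
¬P = ¬T = F
(¬Q ⊕ ¬U) ∨ ¬P = T ∨ F = T
Hence #3 is true.

Count: 2.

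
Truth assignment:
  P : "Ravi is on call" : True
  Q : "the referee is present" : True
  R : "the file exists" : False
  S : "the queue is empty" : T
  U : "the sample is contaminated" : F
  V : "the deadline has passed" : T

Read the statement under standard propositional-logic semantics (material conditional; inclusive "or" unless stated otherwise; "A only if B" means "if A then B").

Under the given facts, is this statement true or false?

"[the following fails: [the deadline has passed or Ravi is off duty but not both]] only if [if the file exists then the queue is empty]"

true

In symbols: ¬(V ⊕ ¬P) → (R → S)

¬P = ¬T = F
V ⊕ ¬P = T ⊕ F = T
¬(V ⊕ ¬P) = ¬T = F
R → S = F → T = T
¬(V ⊕ ¬P) → (R → S) = F → T = T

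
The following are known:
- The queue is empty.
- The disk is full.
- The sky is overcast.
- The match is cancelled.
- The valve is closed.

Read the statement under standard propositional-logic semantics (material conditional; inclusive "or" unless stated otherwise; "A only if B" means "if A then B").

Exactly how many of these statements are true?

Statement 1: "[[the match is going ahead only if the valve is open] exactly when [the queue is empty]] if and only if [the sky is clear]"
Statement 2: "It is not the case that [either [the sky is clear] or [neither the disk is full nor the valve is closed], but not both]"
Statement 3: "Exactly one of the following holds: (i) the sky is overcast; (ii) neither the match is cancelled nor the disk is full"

2

Let W = "the match is cancelled" (True), Q = "the valve is open" (False), P = "the queue is empty" (True), N = "the sky is overcast" (True), L = "the disk is full" (True).

Statement 1: Formalization: ((not W -> Q) iff P) iff not N

not W = not True = False
not W -> Q = False -> False = True
(not W -> Q) iff P = True iff True = True
not N = not True = False
((not W -> Q) iff P) iff not N = True iff False = False
Hence Statement 1 is false.

Statement 2: This is not (not N xor (L nor not Q)).

not N = not True = False
not Q = not False = True
L nor not Q = True nor True = False
not N xor (L nor not Q) = False xor False = False
not (not N xor (L nor not Q)) = not False = True
So Statement 2 is true.

Statement 3: Formalization: N xor (W nor L)

W nor L = True nor True = False
N xor (W nor L) = True xor False = True
So Statement 3 is true.

2 of the 3 statements are true.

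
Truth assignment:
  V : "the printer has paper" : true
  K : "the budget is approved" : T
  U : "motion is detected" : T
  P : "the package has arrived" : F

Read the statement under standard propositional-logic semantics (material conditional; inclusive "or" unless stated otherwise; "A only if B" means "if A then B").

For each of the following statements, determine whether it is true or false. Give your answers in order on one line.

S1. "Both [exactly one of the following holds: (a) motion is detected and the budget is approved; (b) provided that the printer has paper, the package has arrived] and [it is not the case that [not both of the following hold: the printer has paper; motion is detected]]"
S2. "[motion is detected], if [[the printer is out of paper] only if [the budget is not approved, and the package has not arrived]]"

S1: This is ((U ∧ K) ⊕ (V → P)) ∧ ¬(V ↑ U).

U ∧ K = T ∧ T = T
V → P = T → F = F
(U ∧ K) ⊕ (V → P) = T ⊕ F = T
V ↑ U = T ↑ T = F
¬(V ↑ U) = ¬F = T
((U ∧ K) ⊕ (V → P)) ∧ ¬(V ↑ U) = T ∧ T = T
So S1 is true.

S2: Parsed as (¬V → (¬K ∧ ¬P)) → U

¬V = ¬T = F
¬K = ¬T = F
¬P = ¬F = T
¬K ∧ ¬P = F ∧ T = F
¬V → (¬K ∧ ¬P) = F → F = T
(¬V → (¬K ∧ ¬P)) → U = T → T = T
Hence S2 is true.

S1 true, S2 true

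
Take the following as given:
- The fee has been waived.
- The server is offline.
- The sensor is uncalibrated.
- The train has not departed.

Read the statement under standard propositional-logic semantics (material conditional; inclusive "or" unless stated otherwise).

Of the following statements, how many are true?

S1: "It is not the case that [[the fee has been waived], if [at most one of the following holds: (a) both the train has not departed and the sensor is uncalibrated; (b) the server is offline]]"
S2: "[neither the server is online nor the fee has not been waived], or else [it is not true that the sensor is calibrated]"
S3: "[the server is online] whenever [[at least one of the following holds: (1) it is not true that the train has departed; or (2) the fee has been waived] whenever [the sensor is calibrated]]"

1

Let S = "the train has departed" (F), R = "the sensor is calibrated" (F), Q = "the server is online" (F), P = "the fee has been waived" (T).

S1: In symbols: ¬(((¬S ∧ ¬R) ↑ ¬Q) → P)

¬S = ¬F = T
¬R = ¬F = T
¬S ∧ ¬R = T ∧ T = T
¬Q = ¬F = T
(¬S ∧ ¬R) ↑ ¬Q = T ↑ T = F
((¬S ∧ ¬R) ↑ ¬Q) → P = F → T = T
¬(((¬S ∧ ¬R) ↑ ¬Q) → P) = ¬T = F
Thus S1 is false.

S2: In symbols: (Q ↓ ¬P) ∨ ¬R

¬P = ¬T = F
Q ↓ ¬P = F ↓ F = T
¬R = ¬F = T
(Q ↓ ¬P) ∨ ¬R = T ∨ T = T
Hence S2 is true.

S3: Formalization: (R → (¬S ∨ P)) → Q

¬S = ¬F = T
¬S ∨ P = T ∨ T = T
R → (¬S ∨ P) = F → T = T
(R → (¬S ∨ P)) → Q = T → F = F
Thus S3 is false.

True statements: 1 (S2).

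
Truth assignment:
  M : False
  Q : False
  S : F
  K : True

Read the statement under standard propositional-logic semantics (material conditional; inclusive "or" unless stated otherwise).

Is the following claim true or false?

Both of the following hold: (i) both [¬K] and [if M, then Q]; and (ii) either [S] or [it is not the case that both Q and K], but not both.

Values: K=True, M=False, Q=False, S=False.
In symbols: (not K and (M -> Q)) and (S xor (Q nand K))

not K = not True = False
M -> Q = False -> False = True
not K and (M -> Q) = False and True = False
Q nand K = False nand True = True
S xor (Q nand K) = False xor True = True
(not K and (M -> Q)) and (S xor (Q nand K)) = False and True = False

The statement is false.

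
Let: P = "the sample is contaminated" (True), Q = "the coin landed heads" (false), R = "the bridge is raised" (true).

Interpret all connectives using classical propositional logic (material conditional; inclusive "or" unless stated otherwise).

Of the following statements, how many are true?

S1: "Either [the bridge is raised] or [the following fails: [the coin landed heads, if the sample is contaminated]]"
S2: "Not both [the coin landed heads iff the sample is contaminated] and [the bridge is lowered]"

2

S1: This is R ∨ ¬(P → Q).

P → Q = T → F = F
¬(P → Q) = ¬F = T
R ∨ ¬(P → Q) = T ∨ T = T
Hence S1 is true.

S2: Formalization: (Q ↔ P) ↑ ¬R

Q ↔ P = F ↔ T = F
¬R = ¬T = F
(Q ↔ P) ↑ ¬R = F ↑ F = T
Hence S2 is true.

2 of the 2 statements are true (S1, S2).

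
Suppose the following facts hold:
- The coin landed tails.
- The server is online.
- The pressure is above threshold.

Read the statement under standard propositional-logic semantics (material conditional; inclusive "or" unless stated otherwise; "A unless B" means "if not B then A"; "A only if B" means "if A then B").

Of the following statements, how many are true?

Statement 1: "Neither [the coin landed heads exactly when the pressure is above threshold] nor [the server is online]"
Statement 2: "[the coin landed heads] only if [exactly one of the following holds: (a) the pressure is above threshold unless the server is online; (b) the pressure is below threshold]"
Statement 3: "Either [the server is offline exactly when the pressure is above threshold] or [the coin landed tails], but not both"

Let P = "the coin landed heads" (F), R = "the pressure is above threshold" (T), Q = "the server is online" (T).

Statement 1: In symbols: (P ↔ R) ↓ Q

P ↔ R = F ↔ T = F
(P ↔ R) ↓ Q = F ↓ T = F
Thus Statement 1 is false.

Statement 2: Formalization: P → ((R ∨ Q) ⊕ ¬R)

R ∨ Q = T ∨ T = T
¬R = ¬T = F
(R ∨ Q) ⊕ ¬R = T ⊕ F = T
P → ((R ∨ Q) ⊕ ¬R) = F → T = T
So Statement 2 is true.

Statement 3: Parsed as (¬Q ↔ R) ⊕ ¬P

¬Q = ¬T = F
¬Q ↔ R = F ↔ T = F
¬P = ¬F = T
(¬Q ↔ R) ⊕ ¬P = F ⊕ T = T
So Statement 3 is true.

True statements: 2 (Statement 2, Statement 3).

2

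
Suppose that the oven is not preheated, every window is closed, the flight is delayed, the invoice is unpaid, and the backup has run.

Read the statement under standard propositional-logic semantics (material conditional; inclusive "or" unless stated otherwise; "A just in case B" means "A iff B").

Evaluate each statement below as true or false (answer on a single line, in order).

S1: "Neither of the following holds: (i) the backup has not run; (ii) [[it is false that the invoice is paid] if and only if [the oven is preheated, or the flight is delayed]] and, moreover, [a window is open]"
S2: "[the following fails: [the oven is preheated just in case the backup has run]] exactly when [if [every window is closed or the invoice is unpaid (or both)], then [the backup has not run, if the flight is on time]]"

Let U = "the backup has run" (T), S = "the invoice is paid" (F), P = "the oven is preheated" (F), R = "the flight is delayed" (T), Q = "a window is open" (F).

S1: Formalization: ~U nor ((~S <-> (P | R)) & Q)

~U = ~T = F
~S = ~F = T
P | R = F | T = T
~S <-> (P | R) = T <-> T = T
(~S <-> (P | R)) & Q = T & F = F
~U nor ((~S <-> (P | R)) & Q) = F nor F = T
So S1 is true.

S2: Formalization: ~(P <-> U) <-> ((~Q | ~S) -> (~R -> ~U))

P <-> U = F <-> T = F
~(P <-> U) = ~F = T
~Q = ~F = T
~S = ~F = T
~Q | ~S = T | T = T
~R = ~T = F
~U = ~T = F
~R -> ~U = F -> F = T
(~Q | ~S) -> (~R -> ~U) = T -> T = T
~(P <-> U) <-> ((~Q | ~S) -> (~R -> ~U)) = T <-> T = T
Thus S2 is true.

S1 T; S2 T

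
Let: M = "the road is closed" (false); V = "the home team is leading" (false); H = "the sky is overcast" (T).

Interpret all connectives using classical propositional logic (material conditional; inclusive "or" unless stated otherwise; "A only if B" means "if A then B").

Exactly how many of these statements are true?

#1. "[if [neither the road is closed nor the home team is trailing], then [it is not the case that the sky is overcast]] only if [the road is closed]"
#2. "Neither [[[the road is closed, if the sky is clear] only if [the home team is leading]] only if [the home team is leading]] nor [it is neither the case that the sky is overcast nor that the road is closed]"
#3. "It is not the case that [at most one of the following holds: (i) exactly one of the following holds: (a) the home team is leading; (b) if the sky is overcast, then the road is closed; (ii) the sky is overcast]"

#1: Parsed as ((M nor ~V) -> ~H) -> M

~V = ~F = T
M nor ~V = F nor T = F
~H = ~T = F
(M nor ~V) -> ~H = F -> F = T
((M nor ~V) -> ~H) -> M = T -> F = F
So #1 is false.

#2: This is (((~H -> M) -> V) -> V) nor (H nor M).

~H = ~T = F
~H -> M = F -> F = T
(~H -> M) -> V = T -> F = F
((~H -> M) -> V) -> V = F -> F = T
H nor M = T nor F = F
(((~H -> M) -> V) -> V) nor (H nor M) = T nor F = F
Thus #2 is false.

#3: Parsed as ~((V xor (H -> M)) nand H)

H -> M = T -> F = F
V xor (H -> M) = F xor F = F
(V xor (H -> M)) nand H = F nand T = T
~((V xor (H -> M)) nand H) = ~T = F
Hence #3 is false.

True statements: 0 (none).

0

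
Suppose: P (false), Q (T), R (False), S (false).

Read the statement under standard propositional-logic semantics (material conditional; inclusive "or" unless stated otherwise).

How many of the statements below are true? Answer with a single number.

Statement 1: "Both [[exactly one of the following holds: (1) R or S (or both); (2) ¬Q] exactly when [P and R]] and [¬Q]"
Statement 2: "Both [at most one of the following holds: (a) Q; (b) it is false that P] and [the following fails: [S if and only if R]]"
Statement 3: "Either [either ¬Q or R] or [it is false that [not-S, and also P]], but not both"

1

Statement 1: In symbols: (((R ∨ S) ⊕ ¬Q) ↔ (P ∧ R)) ∧ ¬Q

R ∨ S = F ∨ F = F
¬Q = ¬T = F
(R ∨ S) ⊕ ¬Q = F ⊕ F = F
P ∧ R = F ∧ F = F
((R ∨ S) ⊕ ¬Q) ↔ (P ∧ R) = F ↔ F = T
¬Q = ¬T = F
(((R ∨ S) ⊕ ¬Q) ↔ (P ∧ R)) ∧ ¬Q = T ∧ F = F
So Statement 1 is false.

Statement 2: Parsed as (Q ↑ ¬P) ∧ ¬(S ↔ R)

¬P = ¬F = T
Q ↑ ¬P = T ↑ T = F
S ↔ R = F ↔ F = T
¬(S ↔ R) = ¬T = F
(Q ↑ ¬P) ∧ ¬(S ↔ R) = F ∧ F = F
Hence Statement 2 is false.

Statement 3: Formalization: (¬Q ∨ R) ⊕ ¬(¬S ∧ P)

¬Q = ¬T = F
¬Q ∨ R = F ∨ F = F
¬S = ¬F = T
¬S ∧ P = T ∧ F = F
¬(¬S ∧ P) = ¬F = T
(¬Q ∨ R) ⊕ ¬(¬S ∧ P) = F ⊕ T = T
So Statement 3 is true.

1 of the 3 statements is true.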